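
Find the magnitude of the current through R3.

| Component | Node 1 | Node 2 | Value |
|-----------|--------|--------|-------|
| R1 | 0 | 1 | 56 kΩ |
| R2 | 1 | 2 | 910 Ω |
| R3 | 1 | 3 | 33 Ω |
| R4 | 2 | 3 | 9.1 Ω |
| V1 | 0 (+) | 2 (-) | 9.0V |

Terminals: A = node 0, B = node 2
Nodal analysis, taking node 2 as the 0 V reference.
Source V1 fixes V_0 = 9 V.
KCL at each unknown node (sum of currents leaving = 0; resistances in Ω):
  Node 1: (V_1 - 9)/56000 + (V_1 - 0)/910 + (V_1 - V_3)/33 = 0
  Node 3: (V_3 - V_1)/33 + (V_3 - 0)/9.1 = 0
Collecting terms (coefficients in siemens):
  0.03142·V_1 - 0.0303·V_3 = 0.0001607
  0.1402·V_3 - 0.0303·V_1 = 0
Determinant D = (0.03142)(0.1402) - (-0.0303)(-0.0303) = 0.003487
V_1 = [(0.0001607)(0.1402) - (-0.0303)(0)]/D = 0.006462 V
V_3 = [(0.03142)(0) - (0.0001607)(-0.0303)]/D = 0.001397 V
I_R3 = (V_1 - V_3)/R3 = (0.006462 - 0.001397)/33 = 0.0001535 A
|I_R3| = 0.0001535 A

Final answer: |I_R3| = 0.0001535 A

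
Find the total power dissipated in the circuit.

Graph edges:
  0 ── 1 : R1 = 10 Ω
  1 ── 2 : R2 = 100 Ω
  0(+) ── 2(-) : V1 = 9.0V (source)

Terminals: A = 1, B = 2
Nodal analysis, taking node 2 as the 0 V reference.
Source V1 fixes V_0 = 9 V.
KCL at each unknown node (sum of currents leaving = 0; resistances in Ω):
  Node 1: (V_1 - 9)/10 + (V_1 - 0)/100 = 0
Collecting terms: 0.11 × V_1 = 0.9  =>  V_1 = 8.182 V
Power in each resistor, P = (ΔV)²/R:
  P_R1 = (9 - 8.182)²/10 = 0.06694 W
  P_R2 = (8.182 - 0)²/100 = 0.6694 W
P_total = P_R1 + P_R2 = 0.7364 W

Final answer: 0.7364 W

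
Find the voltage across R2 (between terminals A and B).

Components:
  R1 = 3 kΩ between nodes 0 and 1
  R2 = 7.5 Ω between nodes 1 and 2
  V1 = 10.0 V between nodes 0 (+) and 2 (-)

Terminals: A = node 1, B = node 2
R1 and R2 are in series across V1 (node 0 → node 1 → node 2), and the output A–B is taken across R2, so this is a voltage divider.
Series current: I = V1/(R1 + R2) = 10/(3000 + 7.5) = 10/3008 = 0.003325 A
V_R2 = I × R2 = V1 × R2/(R1 + R2) = 10 × 7.5/3008 = 0.02494 V

Final answer: 0.02494 V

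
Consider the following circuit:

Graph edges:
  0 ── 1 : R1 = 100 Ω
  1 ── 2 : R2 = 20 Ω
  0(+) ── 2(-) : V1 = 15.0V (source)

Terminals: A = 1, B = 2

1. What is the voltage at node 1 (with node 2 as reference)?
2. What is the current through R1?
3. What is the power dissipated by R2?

Nodal analysis, taking node 2 as the 0 V reference.
Source V1 fixes V_0 = 15 V.
KCL at each unknown node (sum of currents leaving = 0; resistances in Ω):
  Node 1: (V_1 - 15)/100 + (V_1 - 0)/20 = 0
Collecting terms: 0.06 × V_1 = 0.15  =>  V_1 = 2.5 V
Part 1:
  Read off the nodal solution: V_1 = 2.5 V
Part 2:
  I_R1 = (V_0 - V_1)/R1 = (15 - 2.5)/100 = 0.125 A
  Magnitude: I_R1 = 0.125 A
Part 3:
  I_R2 = (V_1 - V_2)/R2 = (2.5 - 0)/20 = 0.125 A
  P_R2 = I_R2² × R2 = (0.125)² × 20 = 0.3125 W

Final answers:
1. V_1 = 2.5 V
2. I_R1 = 0.125 A
3. P_R2 = 0.3125 W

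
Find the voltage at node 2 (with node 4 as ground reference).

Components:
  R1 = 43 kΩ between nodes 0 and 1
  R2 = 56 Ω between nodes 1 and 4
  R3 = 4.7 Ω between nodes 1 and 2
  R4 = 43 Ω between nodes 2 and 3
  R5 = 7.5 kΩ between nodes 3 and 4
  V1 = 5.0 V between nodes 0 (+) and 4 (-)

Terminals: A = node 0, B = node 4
Nodal analysis, taking node 4 as the 0 V reference.
Source V1 fixes V_0 = 5 V.
KCL at each unknown node (sum of currents leaving = 0; resistances in Ω):
  Node 1: (V_1 - 5)/43000 + (V_1 - 0)/56 + (V_1 - V_2)/4.7 = 0
  Node 2: (V_2 - V_1)/4.7 + (V_2 - V_3)/43 = 0
  Node 3: (V_3 - V_2)/43 + (V_3 - 0)/7500 = 0
Collecting terms (coefficients in siemens):
  0.2306·V_1 - 0.2128·V_2 = 0.0001163
  0.236·V_2 - 0.2128·V_1 - 0.02326·V_3 = 0
  0.02339·V_3 - 0.02326·V_2 = 0
Solving these 3 simultaneous equations (Gaussian elimination) gives:
  V_1 = 0.006455 V, V_2 = 0.006451 V, V_3 = 0.006415 V
The requested potential is V_2 = 0.006451 V.

Final answer: V_2 = 0.006451 V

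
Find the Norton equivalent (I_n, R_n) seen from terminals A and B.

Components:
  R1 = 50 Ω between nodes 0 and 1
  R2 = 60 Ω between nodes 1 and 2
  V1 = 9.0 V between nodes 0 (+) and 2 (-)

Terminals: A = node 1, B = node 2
Find the Thévenin equivalent first; then I_n = V_th/R_th and R_n = R_th.
Step 1 — V_th is the open-circuit voltage V_A - V_B (nothing connected across the terminals).
Nodal analysis, taking node 2 as the 0 V reference.
Source V1 fixes V_0 = 9 V.
KCL at each unknown node (sum of currents leaving = 0; resistances in Ω):
  Node 1: (V_1 - 9)/50 + (V_1 - 0)/60 = 0
Collecting terms: 0.03667 × V_1 = 0.18  =>  V_1 = 4.909 V
V_th = V_1 - V_2 = 4.909 - 0 = 4.909 V
Step 2 — R_th: zero the source — replace V1 by a short circuit (node 2 merges into node 0) — and find the resistance seen between A (node 1) and B (node 0).
Reduce the network between node 1 (A) and node 0 (B) by series/parallel combination:
  Rp1 = R1 ‖ R2 (parallel, both between nodes 0 and 1) = 1/(1/50 + 1/60) = 27.27 Ω
R_th = 27.27 Ω
I_n = V_th/R_th = 4.909/27.27 = 0.18 A, and R_n = R_th = 27.27 Ω

Final answer: I_n = 0.18 A, R_n = 27.27 Ω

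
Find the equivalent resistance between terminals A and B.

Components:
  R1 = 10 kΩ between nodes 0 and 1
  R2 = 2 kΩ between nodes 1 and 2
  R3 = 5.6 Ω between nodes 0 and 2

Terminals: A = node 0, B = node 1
Reduce the network between node 0 (A) and node 1 (B) by series/parallel combination:
  Rs1 = R3 + R2 (series, joined only at node 2) = 5.6 + 2000 = 2006 Ω
  Rp1 = R1 ‖ Rs1 (parallel, both between nodes 0 and 1) = 1/(1/10000 + 1/2006) = 1671 Ω
R_eq = 1.671 kΩ

Final answer: 1.671 kΩ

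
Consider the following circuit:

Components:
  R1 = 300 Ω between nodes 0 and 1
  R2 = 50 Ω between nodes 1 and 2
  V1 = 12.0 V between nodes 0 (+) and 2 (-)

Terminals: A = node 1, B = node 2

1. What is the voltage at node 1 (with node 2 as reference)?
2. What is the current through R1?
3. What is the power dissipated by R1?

Nodal analysis, taking node 2 as the 0 V reference.
Source V1 fixes V_0 = 12 V.
KCL at each unknown node (sum of currents leaving = 0; resistances in Ω):
  Node 1: (V_1 - 12)/300 + (V_1 - 0)/50 = 0
Collecting terms: 0.02333 × V_1 = 0.04  =>  V_1 = 1.714 V
Part 1:
  Read off the nodal solution: V_1 = 1.714 V
Part 2:
  I_R1 = (V_0 - V_1)/R1 = (12 - 1.714)/300 = 0.03429 A
  Magnitude: I_R1 = 0.03429 A
Part 3:
  I_R1 = (V_0 - V_1)/R1 = (12 - 1.714)/300 = 0.03429 A
  P_R1 = I_R1² × R1 = (0.03429)² × 300 = 0.3527 W

Final answers:
1. V_1 = 1.714 V
2. I_R1 = 0.03429 A
3. P_R1 = 0.3527 W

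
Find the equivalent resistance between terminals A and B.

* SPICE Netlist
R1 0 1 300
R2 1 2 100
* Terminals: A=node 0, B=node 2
Reduce the network between node 0 (A) and node 2 (B) by series/parallel combination:
  Rs1 = R1 + R2 (series, joined only at node 1) = 300 + 100 = 400 Ω
R_eq = 400 Ω

Final answer: 400 Ω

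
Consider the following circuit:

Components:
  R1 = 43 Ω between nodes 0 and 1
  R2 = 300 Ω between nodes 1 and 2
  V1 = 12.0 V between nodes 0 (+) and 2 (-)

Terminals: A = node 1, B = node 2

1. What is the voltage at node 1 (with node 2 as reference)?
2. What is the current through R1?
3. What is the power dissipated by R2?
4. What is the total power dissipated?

Nodal analysis, taking node 2 as the 0 V reference.
Source V1 fixes V_0 = 12 V.
KCL at each unknown node (sum of currents leaving = 0; resistances in Ω):
  Node 1: (V_1 - 12)/43 + (V_1 - 0)/300 = 0
Collecting terms: 0.02659 × V_1 = 0.2791  =>  V_1 = 10.5 V
Part 1:
  Read off the nodal solution: V_1 = 10.5 V
Part 2:
  I_R1 = (V_0 - V_1)/R1 = (12 - 10.5)/43 = 0.03499 A
  Magnitude: I_R1 = 0.03499 A
Part 3:
  I_R2 = (V_1 - V_2)/R2 = (10.5 - 0)/300 = 0.03499 A
  P_R2 = I_R2² × R2 = (0.03499)² × 300 = 0.3672 W
Part 4:
  Power in each resistor, P = (ΔV)²/R:
    P_R1 = (12 - 10.5)²/43 = 0.05263 W
    P_R2 = (10.5 - 0)²/300 = 0.3672 W
  P_total = P_R1 + P_R2 = 0.4198 W

Final answers:
1. V_1 = 10.5 V
2. I_R1 = 0.03499 A
3. P_R2 = 0.3672 W
4. P_total = 0.4198 W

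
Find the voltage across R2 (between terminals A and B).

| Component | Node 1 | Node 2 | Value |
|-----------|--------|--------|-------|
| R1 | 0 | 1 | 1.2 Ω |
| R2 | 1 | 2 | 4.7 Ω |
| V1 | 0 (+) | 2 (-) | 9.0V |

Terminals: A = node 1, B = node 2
R1 and R2 are in series across V1 (node 0 → node 1 → node 2), and the output A–B is taken across R2, so this is a voltage divider.
Series current: I = V1/(R1 + R2) = 9/(1.2 + 4.7) = 9/5.9 = 1.525 A
V_R2 = I × R2 = V1 × R2/(R1 + R2) = 9 × 4.7/5.9 = 7.169 V

Final answer: 7.169 V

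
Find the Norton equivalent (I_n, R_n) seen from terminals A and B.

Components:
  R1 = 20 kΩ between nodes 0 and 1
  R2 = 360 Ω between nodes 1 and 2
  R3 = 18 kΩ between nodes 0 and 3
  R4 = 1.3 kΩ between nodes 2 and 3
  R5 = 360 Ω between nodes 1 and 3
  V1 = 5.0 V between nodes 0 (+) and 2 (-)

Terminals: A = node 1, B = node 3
Find the Thévenin equivalent first; then I_n = V_th/R_th and R_n = R_th.
Step 1 — V_th is the open-circuit voltage V_A - V_B (nothing connected across the terminals).
Nodal analysis, taking node 2 as the 0 V reference.
Source V1 fixes V_0 = 5 V.
KCL at each unknown node (sum of currents leaving = 0; resistances in Ω):
  Node 1: (V_1 - 5)/20000 + (V_1 - 0)/360 + (V_1 - V_3)/360 = 0
  Node 3: (V_3 - 5)/18000 + (V_3 - 0)/1300 + (V_3 - V_1)/360 = 0
Collecting terms (coefficients in siemens):
  0.005606·V_1 - 0.002778·V_3 = 0.00025
  0.003603·V_3 - 0.002778·V_1 = 0.0002778
Determinant D = (0.005606)(0.003603) - (-0.002778)(-0.002778) = 0.00001248
V_1 = [(0.00025)(0.003603) - (-0.002778)(0.0002778)]/D = 0.134 V
V_3 = [(0.005606)(0.0002778) - (0.00025)(-0.002778)]/D = 0.1804 V
V_th = V_1 - V_3 = 0.134 - 0.1804 = -0.04642 V
Step 2 — R_th: zero the source — replace V1 by a short circuit (node 2 merges into node 0) — and find the resistance seen between A (node 1) and B (node 3).
Reduce the network between node 1 (A) and node 3 (B) by series/parallel combination:
  Rp1 = R1 ‖ R2 (parallel, both between nodes 0 and 1) = 1/(1/20000 + 1/360) = 353.6 Ω
  Rp2 = R3 ‖ R4 (parallel, both between nodes 0 and 3) = 1/(1/18000 + 1/1300) = 1212 Ω
  Rs1 = Rp1 + Rp2 (series, joined only at node 0) = 353.6 + 1212 = 1566 Ω
  Rp3 = R5 ‖ Rs1 (parallel, both between nodes 1 and 3) = 1/(1/360 + 1/1566) = 292.7 Ω
R_th = 292.7 Ω
I_n = V_th/R_th = -0.04642/292.7 = -0.0001586 A, and R_n = R_th = 292.7 Ω

Final answer: I_n = -0.0001586 A, R_n = 292.7 Ω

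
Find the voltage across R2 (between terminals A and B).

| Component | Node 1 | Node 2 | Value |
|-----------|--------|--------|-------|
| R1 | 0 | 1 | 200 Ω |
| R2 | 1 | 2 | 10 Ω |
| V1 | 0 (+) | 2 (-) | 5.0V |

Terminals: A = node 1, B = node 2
R1 and R2 are in series across V1 (node 0 → node 1 → node 2), and the output A–B is taken across R2, so this is a voltage divider.
Series current: I = V1/(R1 + R2) = 5/(200 + 10) = 5/210 = 0.02381 A
V_R2 = I × R2 = V1 × R2/(R1 + R2) = 5 × 10/210 = 0.2381 V

Final answer: 0.2381 V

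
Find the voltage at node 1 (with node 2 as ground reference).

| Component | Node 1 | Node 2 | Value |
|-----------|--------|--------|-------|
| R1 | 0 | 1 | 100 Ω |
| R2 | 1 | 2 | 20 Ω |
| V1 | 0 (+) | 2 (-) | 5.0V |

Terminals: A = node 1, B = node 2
Nodal analysis, taking node 2 as the 0 V reference.
Source V1 fixes V_0 = 5 V.
KCL at each unknown node (sum of currents leaving = 0; resistances in Ω):
  Node 1: (V_1 - 5)/100 + (V_1 - 0)/20 = 0
Collecting terms: 0.06 × V_1 = 0.05  =>  V_1 = 0.8333 V
The requested potential is V_1 = 0.8333 V.

Final answer: V_1 = 0.8333 V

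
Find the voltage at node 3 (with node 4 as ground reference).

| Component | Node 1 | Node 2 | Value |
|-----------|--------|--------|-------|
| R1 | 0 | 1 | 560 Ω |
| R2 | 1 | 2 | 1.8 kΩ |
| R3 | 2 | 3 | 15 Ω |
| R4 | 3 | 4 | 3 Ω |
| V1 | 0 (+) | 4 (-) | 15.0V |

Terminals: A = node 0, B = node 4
Nodal analysis, taking node 4 as the 0 V reference.
Source V1 fixes V_0 = 15 V.
KCL at each unknown node (sum of currents leaving = 0; resistances in Ω):
  Node 1: (V_1 - 15)/560 + (V_1 - V_2)/1800 = 0
  Node 2: (V_2 - V_1)/1800 + (V_2 - V_3)/15 = 0
  Node 3: (V_3 - V_2)/15 + (V_3 - 0)/3 = 0
Collecting terms (coefficients in siemens):
  0.002341·V_1 - 0.0005556·V_2 = 0.02679
  0.06722·V_2 - 0.0005556·V_1 - 0.06667·V_3 = 0
  0.4·V_3 - 0.06667·V_2 = 0
Solving these 3 simultaneous equations (Gaussian elimination) gives:
  V_1 = 11.47 V, V_2 = 0.1135 V, V_3 = 0.01892 V
The requested potential is V_3 = 0.01892 V.

Final answer: V_3 = 0.01892 V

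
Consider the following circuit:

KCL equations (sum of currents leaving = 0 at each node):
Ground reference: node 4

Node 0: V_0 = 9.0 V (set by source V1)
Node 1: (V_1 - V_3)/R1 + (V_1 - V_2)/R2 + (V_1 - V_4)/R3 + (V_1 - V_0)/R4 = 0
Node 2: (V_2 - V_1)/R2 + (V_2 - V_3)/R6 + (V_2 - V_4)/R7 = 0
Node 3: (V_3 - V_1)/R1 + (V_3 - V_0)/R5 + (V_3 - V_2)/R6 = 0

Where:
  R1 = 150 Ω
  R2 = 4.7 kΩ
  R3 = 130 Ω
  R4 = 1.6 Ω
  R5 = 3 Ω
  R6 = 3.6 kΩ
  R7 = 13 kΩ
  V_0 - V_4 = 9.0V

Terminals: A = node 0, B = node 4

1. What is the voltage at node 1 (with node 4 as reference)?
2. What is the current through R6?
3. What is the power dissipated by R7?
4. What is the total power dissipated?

Nodal analysis, taking node 4 as the 0 V reference.
Source V1 fixes V_0 = 9 V.
KCL at each unknown node (sum of currents leaving = 0; resistances in Ω):
  Node 1: (V_1 - V_3)/150 + (V_1 - V_2)/4700 + (V_1 - 0)/130 + (V_1 - 9)/1.6 = 0
  Node 2: (V_2 - V_1)/4700 + (V_2 - V_3)/3600 + (V_2 - 0)/13000 = 0
  Node 3: (V_3 - V_1)/150 + (V_3 - 9)/3 + (V_3 - V_2)/3600 = 0
Collecting terms (coefficients in siemens):
  0.6396·V_1 - 0.0002128·V_2 - 0.006667·V_3 = 5.625
  0.0005675·V_2 - 0.0002128·V_1 - 0.0002778·V_3 = 0
  0.3403·V_3 - 0.006667·V_1 - 0.0002778·V_2 = 3
Solving these 3 simultaneous equations (Gaussian elimination) gives:
  V_1 = 8.891 V, V_2 = 7.738 V, V_3 = 8.997 V
Part 1:
  Read off the nodal solution: V_1 = 8.891 V
Part 2:
  I_R6 = (V_2 - V_3)/R6 = (7.738 - 8.997)/3600 = -0.0003498 A
  Magnitude: I_R6 = 0.0003498 A
Part 3:
  I_R7 = (V_2 - V_4)/R7 = (7.738 - 0)/13000 = 0.0005952 A
  P_R7 = I_R7² × R7 = (0.0005952)² × 13000 = 0.004606 W
Part 4:
  Power in each resistor, P = (ΔV)²/R:
    P_R1 = (8.891 - 8.997)²/150 = 0.00007426 W
    P_R2 = (8.891 - 7.738)²/4700 = 0.0002831 W
    P_R3 = (8.891 - 0)²/130 = 0.6081 W
    P_R4 = (9 - 8.891)²/1.6 = 0.007385 W
    P_R5 = (9 - 8.997)²/3 = 0.000003329 W
    P_R6 = (7.738 - 8.997)²/3600 = 0.0004404 W
    P_R7 = (7.738 - 0)²/13000 = 0.004606 W
  P_total = P_R1 + P_R2 + P_R3 + P_R4 + P_R5 + P_R6 + P_R7 = 0.6209 W

Final answers:
1. V_1 = 8.891 V
2. I_R6 = 0.0003498 A
3. P_R7 = 0.004606 W
4. P_total = 0.6209 W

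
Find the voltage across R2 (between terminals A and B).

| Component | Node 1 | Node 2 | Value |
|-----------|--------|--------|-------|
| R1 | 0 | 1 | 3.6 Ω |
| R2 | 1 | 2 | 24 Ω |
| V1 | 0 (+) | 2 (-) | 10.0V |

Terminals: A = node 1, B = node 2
R1 and R2 are in series across V1 (node 0 → node 1 → node 2), and the output A–B is taken across R2, so this is a voltage divider.
Series current: I = V1/(R1 + R2) = 10/(3.6 + 24) = 10/27.6 = 0.3623 A
V_R2 = I × R2 = V1 × R2/(R1 + R2) = 10 × 24/27.6 = 8.696 V

Final answer: 8.696 V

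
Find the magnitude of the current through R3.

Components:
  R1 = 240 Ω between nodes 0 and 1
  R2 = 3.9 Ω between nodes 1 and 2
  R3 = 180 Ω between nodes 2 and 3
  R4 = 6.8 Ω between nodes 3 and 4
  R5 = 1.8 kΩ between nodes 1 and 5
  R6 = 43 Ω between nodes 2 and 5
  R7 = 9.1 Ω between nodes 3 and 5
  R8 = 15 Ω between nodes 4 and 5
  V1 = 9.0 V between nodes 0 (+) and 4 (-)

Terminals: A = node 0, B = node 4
Nodal analysis, taking node 4 as the 0 V reference.
Source V1 fixes V_0 = 9 V.
KCL at each unknown node (sum of currents leaving = 0; resistances in Ω):
  Node 1: (V_1 - 9)/240 + (V_1 - V_2)/3.9 + (V_1 - V_5)/1800 = 0
  Node 2: (V_2 - V_1)/3.9 + (V_2 - V_3)/180 + (V_2 - V_5)/43 = 0
  Node 3: (V_3 - V_2)/180 + (V_3 - 0)/6.8 + (V_3 - V_5)/9.1 = 0
  Node 5: (V_5 - V_1)/1800 + (V_5 - V_2)/43 + (V_5 - V_3)/9.1 + (V_5 - 0)/15 = 0
Collecting terms (coefficients in siemens):
  0.2611·V_1 - 0.2564·V_2 - 0.0005556·V_5 = 0.0375
  0.2852·V_2 - 0.2564·V_1 - 0.005556·V_3 - 0.02326·V_5 = 0
  0.2625·V_3 - 0.005556·V_2 - 0.1099·V_5 = 0
  0.2004·V_5 - 0.0005556·V_1 - 0.02326·V_2 - 0.1099·V_3 = 0
Solving these 4 simultaneous equations (Gaussian elimination) gives:
  V_1 = 1.395 V, V_2 = 1.274 V, V_3 = 0.1175 V, V_5 = 0.2162 V
I_R3 = (V_2 - V_3)/R3 = (1.274 - 0.1175)/180 = 0.006426 A
|I_R3| = 0.006426 A

Final answer: |I_R3| = 0.006426 A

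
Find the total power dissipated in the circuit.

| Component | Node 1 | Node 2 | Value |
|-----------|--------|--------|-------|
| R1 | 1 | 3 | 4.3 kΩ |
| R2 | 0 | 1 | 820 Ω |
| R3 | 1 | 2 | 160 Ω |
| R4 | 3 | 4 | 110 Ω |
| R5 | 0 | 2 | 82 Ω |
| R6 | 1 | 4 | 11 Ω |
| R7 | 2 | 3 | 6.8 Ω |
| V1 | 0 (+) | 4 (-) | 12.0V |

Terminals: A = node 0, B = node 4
Nodal analysis, taking node 4 as the 0 V reference.
Source V1 fixes V_0 = 12 V.
KCL at each unknown node (sum of currents leaving = 0; resistances in Ω):
  Node 1: (V_1 - V_3)/4300 + (V_1 - 12)/820 + (V_1 - V_2)/160 + (V_1 - 0)/11 = 0
  Node 2: (V_2 - V_1)/160 + (V_2 - 12)/82 + (V_2 - V_3)/6.8 = 0
  Node 3: (V_3 - V_1)/4300 + (V_3 - 0)/110 + (V_3 - V_2)/6.8 = 0
Collecting terms (coefficients in siemens):
  0.09861·V_1 - 0.00625·V_2 - 0.0002326·V_3 = 0.01463
  0.1655·V_2 - 0.00625·V_1 - 0.1471·V_3 = 0.1463
  0.1564·V_3 - 0.0002326·V_1 - 0.1471·V_2 = 0
Solving these 3 simultaneous equations (Gaussian elimination) gives:
  V_1 = 0.5091 V, V_2 = 5.499 V, V_3 = 5.172 V
Power in each resistor, P = (ΔV)²/R:
  P_R1 = (0.5091 - 5.172)²/4300 = 0.005056 W
  P_R2 = (12 - 0.5091)²/820 = 0.161 W
  P_R3 = (0.5091 - 5.499)²/160 = 0.1556 W
  P_R4 = (5.172 - 0)²/110 = 0.2431 W
  P_R5 = (12 - 5.499)²/82 = 0.5154 W
  P_R6 = (0.5091 - 0)²/11 = 0.02356 W
  P_R7 = (5.499 - 5.172)²/6.8 = 0.01573 W
P_total = P_R1 + P_R2 + P_R3 + P_R4 + P_R5 + P_R6 + P_R7 = 1.12 W

Final answer: 1.12 W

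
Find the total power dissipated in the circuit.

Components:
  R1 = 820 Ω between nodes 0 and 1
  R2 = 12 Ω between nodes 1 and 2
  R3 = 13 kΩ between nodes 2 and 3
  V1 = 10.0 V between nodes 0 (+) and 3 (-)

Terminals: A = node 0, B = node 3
Nodal analysis, taking node 3 as the 0 V reference.
Source V1 fixes V_0 = 10 V.
KCL at each unknown node (sum of currents leaving = 0; resistances in Ω):
  Node 1: (V_1 - 10)/820 + (V_1 - V_2)/12 = 0
  Node 2: (V_2 - V_1)/12 + (V_2 - 0)/13000 = 0
Collecting terms (coefficients in siemens):
  0.08455·V_1 - 0.08333·V_2 = 0.0122
  0.08341·V_2 - 0.08333·V_1 = 0
Determinant D = (0.08455)(0.08341) - (-0.08333)(-0.08333) = 0.0001081
V_1 = [(0.0122)(0.08341) - (-0.08333)(0)]/D = 9.407 V
V_2 = [(0.08455)(0) - (0.0122)(-0.08333)]/D = 9.398 V
Power in each resistor, P = (ΔV)²/R:
  P_R1 = (10 - 9.407)²/820 = 0.0004286 W
  P_R2 = (9.407 - 9.398)²/12 = 0.000006272 W
  P_R3 = (9.398 - 0)²/13000 = 0.006795 W
P_total = P_R1 + P_R2 + P_R3 = 0.00723 W

Final answer: 0.00723 W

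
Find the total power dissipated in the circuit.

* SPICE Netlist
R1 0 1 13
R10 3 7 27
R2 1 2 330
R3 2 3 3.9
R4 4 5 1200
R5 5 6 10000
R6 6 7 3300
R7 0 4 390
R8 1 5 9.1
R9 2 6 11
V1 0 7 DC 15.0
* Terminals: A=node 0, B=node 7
Nodal analysis, taking node 7 as the 0 V reference.
Source V1 fixes V_0 = 15 V.
KCL at each unknown node (sum of currents leaving = 0; resistances in Ω):
  Node 1: (V_1 - 15)/13 + (V_1 - V_2)/330 + (V_1 - V_5)/9.1 = 0
  Node 2: (V_2 - V_1)/330 + (V_2 - V_3)/3.9 + (V_2 - V_6)/11 = 0
  Node 3: (V_3 - V_2)/3.9 + (V_3 - 0)/27 = 0
  Node 4: (V_4 - V_5)/1200 + (V_4 - 15)/390 = 0
  Node 5: (V_5 - V_4)/1200 + (V_5 - V_6)/10000 + (V_5 - V_1)/9.1 = 0
  Node 6: (V_6 - V_5)/10000 + (V_6 - 0)/3300 + (V_6 - V_2)/11 = 0
Collecting terms (coefficients in siemens):
  0.1898·V_1 - 0.00303·V_2 - 0.1099·V_5 = 1.154
  0.3503·V_2 - 0.00303·V_1 - 0.2564·V_3 - 0.09091·V_6 = 0
  0.2934·V_3 - 0.2564·V_2 = 0
  0.003397·V_4 - 0.0008333·V_5 = 0.03846
  0.1108·V_5 - 0.1099·V_1 - 0.0008333·V_4 - 0.0001·V_6 = 0
  0.09131·V_6 - 0.09091·V_2 - 0.0001·V_5 = 0
Solving these 6 simultaneous equations (Gaussian elimination) gives:
  V_1 = 14.47 V, V_2 = 1.265 V, V_3 = 1.105 V, V_4 = 14.87 V
  V_5 = 14.46 V, V_6 = 1.275 V
Power in each resistor, P = (ΔV)²/R:
  P_R1 = (15 - 14.47)²/13 = 0.02184 W
  P_R2 = (14.47 - 1.265)²/330 = 0.5282 W
  P_R3 = (1.265 - 1.105)²/3.9 = 0.006536 W
  P_R4 = (14.87 - 14.46)²/1200 = 0.0001393 W
  P_R5 = (14.46 - 1.275)²/10000 = 0.01738 W
  P_R6 = (1.275 - 0)²/3300 = 0.0004928 W
  P_R7 = (15 - 14.87)²/390 = 0.00004527 W
  P_R8 = (14.47 - 14.46)²/9.1 = 0.000008697 W
  P_R9 = (1.265 - 1.275)²/11 = 0.000009552 W
  P_R10 = (1.105 - 0)²/27 = 0.04525 W
P_total = P_R1 + P_R2 + P_R3 + P_R4 + P_R5 + P_R6 + P_R7 + P_R8 + P_R9 + P_R10 = 0.6199 W

Final answer: 0.6199 W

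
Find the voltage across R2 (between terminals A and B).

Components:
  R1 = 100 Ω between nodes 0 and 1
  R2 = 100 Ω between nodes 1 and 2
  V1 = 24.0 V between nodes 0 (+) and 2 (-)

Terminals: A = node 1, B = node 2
R1 and R2 are in series across V1 (node 0 → node 1 → node 2), and the output A–B is taken across R2, so this is a voltage divider.
Series current: I = V1/(R1 + R2) = 24/(100 + 100) = 24/200 = 0.12 A
V_R2 = I × R2 = V1 × R2/(R1 + R2) = 24 × 100/200 = 12 V

Final answer: 12 V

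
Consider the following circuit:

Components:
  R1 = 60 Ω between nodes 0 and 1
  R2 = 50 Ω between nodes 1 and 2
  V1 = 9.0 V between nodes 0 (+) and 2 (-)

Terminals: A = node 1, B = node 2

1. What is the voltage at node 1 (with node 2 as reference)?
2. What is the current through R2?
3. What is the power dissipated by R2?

Nodal analysis, taking node 2 as the 0 V reference.
Source V1 fixes V_0 = 9 V.
KCL at each unknown node (sum of currents leaving = 0; resistances in Ω):
  Node 1: (V_1 - 9)/60 + (V_1 - 0)/50 = 0
Collecting terms: 0.03667 × V_1 = 0.15  =>  V_1 = 4.091 V
Part 1:
  Read off the nodal solution: V_1 = 4.091 V
Part 2:
  I_R2 = (V_1 - V_2)/R2 = (4.091 - 0)/50 = 0.08182 A
  Magnitude: I_R2 = 0.08182 A
Part 3:
  I_R2 = (V_1 - V_2)/R2 = (4.091 - 0)/50 = 0.08182 A
  P_R2 = I_R2² × R2 = (0.08182)² × 50 = 0.3347 W

Final answers:
1. V_1 = 4.091 V
2. I_R2 = 0.08182 A
3. P_R2 = 0.3347 W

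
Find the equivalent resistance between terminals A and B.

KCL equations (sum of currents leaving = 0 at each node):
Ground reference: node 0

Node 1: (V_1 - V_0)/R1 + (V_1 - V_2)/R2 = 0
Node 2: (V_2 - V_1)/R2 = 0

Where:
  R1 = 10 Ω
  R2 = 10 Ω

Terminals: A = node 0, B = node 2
Reduce the network between node 0 (A) and node 2 (B) by series/parallel combination:
  Rs1 = R1 + R2 (series, joined only at node 1) = 10 + 10 = 20 Ω
R_eq = 20 Ω

Final answer: 20 Ω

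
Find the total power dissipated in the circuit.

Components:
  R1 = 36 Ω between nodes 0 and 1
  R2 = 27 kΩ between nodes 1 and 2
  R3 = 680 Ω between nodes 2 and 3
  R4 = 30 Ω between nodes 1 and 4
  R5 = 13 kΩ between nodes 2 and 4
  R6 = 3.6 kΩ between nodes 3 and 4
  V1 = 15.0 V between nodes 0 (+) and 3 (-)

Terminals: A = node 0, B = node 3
Nodal analysis, taking node 3 as the 0 V reference.
Source V1 fixes V_0 = 15 V.
KCL at each unknown node (sum of currents leaving = 0; resistances in Ω):
  Node 1: (V_1 - 15)/36 + (V_1 - V_2)/27000 + (V_1 - V_4)/30 = 0
  Node 2: (V_2 - V_1)/27000 + (V_2 - 0)/680 + (V_2 - V_4)/13000 = 0
  Node 4: (V_4 - V_1)/30 + (V_4 - V_2)/13000 + (V_4 - 0)/3600 = 0
Collecting terms (coefficients in siemens):
  0.06115·V_1 - 0.00003704·V_2 - 0.03333·V_4 = 0.4167
  0.001585·V_2 - 0.00003704·V_1 - 0.00007692·V_4 = 0
  0.03369·V_4 - 0.03333·V_1 - 0.00007692·V_2 = 0
Solving these 3 simultaneous equations (Gaussian elimination) gives:
  V_1 = 14.8 V, V_2 = 1.057 V, V_4 = 14.64 V
Power in each resistor, P = (ΔV)²/R:
  P_R1 = (15 - 14.8)²/36 = 0.001138 W
  P_R2 = (14.8 - 1.057)²/27000 = 0.006993 W
  P_R3 = (1.057 - 0)²/680 = 0.001642 W
  P_R4 = (14.8 - 14.64)²/30 = 0.0007843 W
  P_R5 = (1.057 - 14.64)²/13000 = 0.0142 W
  P_R6 = (0 - 14.64)²/3600 = 0.05957 W
P_total = P_R1 + P_R2 + P_R3 + P_R4 + P_R5 + P_R6 = 0.08433 W

Final answer: 0.08433 W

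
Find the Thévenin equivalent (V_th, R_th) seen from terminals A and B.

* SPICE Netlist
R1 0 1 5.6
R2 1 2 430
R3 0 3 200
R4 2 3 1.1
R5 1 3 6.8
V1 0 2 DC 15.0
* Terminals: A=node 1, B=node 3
Step 1 — V_th is the open-circuit voltage V_A - V_B (nothing connected across the terminals).
Nodal analysis, taking node 2 as the 0 V reference.
Source V1 fixes V_0 = 15 V.
KCL at each unknown node (sum of currents leaving = 0; resistances in Ω):
  Node 1: (V_1 - 15)/5.6 + (V_1 - 0)/430 + (V_1 - V_3)/6.8 = 0
  Node 3: (V_3 - 15)/200 + (V_3 - 0)/1.1 + (V_3 - V_1)/6.8 = 0
Collecting terms (coefficients in siemens):
  0.328·V_1 - 0.1471·V_3 = 2.679
  1.061·V_3 - 0.1471·V_1 = 0.075
Determinant D = (0.328)(1.061) - (-0.1471)(-0.1471) = 0.3264
V_1 = [(2.679)(1.061) - (-0.1471)(0.075)]/D = 8.742 V
V_3 = [(0.328)(0.075) - (2.679)(-0.1471)]/D = 1.282 V
V_th = V_1 - V_3 = 8.742 - 1.282 = 7.46 V
Step 2 — R_th: zero the source — replace V1 by a short circuit (node 2 merges into node 0) — and find the resistance seen between A (node 1) and B (node 3).
Reduce the network between node 1 (A) and node 3 (B) by series/parallel combination:
  Rp1 = R1 ‖ R2 (parallel, both between nodes 0 and 1) = 1/(1/5.6 + 1/430) = 5.528 Ω
  Rp2 = R3 ‖ R4 (parallel, both between nodes 0 and 3) = 1/(1/200 + 1/1.1) = 1.094 Ω
  Rs1 = Rp1 + Rp2 (series, joined only at node 0) = 5.528 + 1.094 = 6.622 Ω
  Rp3 = R5 ‖ Rs1 (parallel, both between nodes 1 and 3) = 1/(1/6.8 + 1/6.622) = 3.355 Ω
R_th = 3.355 Ω

Final answer: V_th = 7.46 V, R_th = 3.355 Ω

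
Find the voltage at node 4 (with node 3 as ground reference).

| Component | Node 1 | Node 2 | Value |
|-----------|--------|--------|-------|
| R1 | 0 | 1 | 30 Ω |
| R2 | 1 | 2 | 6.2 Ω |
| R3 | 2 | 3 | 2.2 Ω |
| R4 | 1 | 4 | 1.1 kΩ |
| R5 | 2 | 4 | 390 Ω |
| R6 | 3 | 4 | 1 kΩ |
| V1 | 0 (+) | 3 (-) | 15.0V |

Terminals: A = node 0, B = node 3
Nodal analysis, taking node 3 as the 0 V reference.
Source V1 fixes V_0 = 15 V.
KCL at each unknown node (sum of currents leaving = 0; resistances in Ω):
  Node 1: (V_1 - 15)/30 + (V_1 - V_2)/6.2 + (V_1 - V_4)/1100 = 0
  Node 2: (V_2 - V_1)/6.2 + (V_2 - 0)/2.2 + (V_2 - V_4)/390 = 0
  Node 4: (V_4 - V_1)/1100 + (V_4 - V_2)/390 + (V_4 - 0)/1000 = 0
Collecting terms (coefficients in siemens):
  0.1955·V_1 - 0.1613·V_2 - 0.0009091·V_4 = 0.5
  0.6184·V_2 - 0.1613·V_1 - 0.002564·V_4 = 0
  0.004473·V_4 - 0.0009091·V_1 - 0.002564·V_2 = 0
Solving these 3 simultaneous equations (Gaussian elimination) gives:
  V_1 = 3.27 V, V_2 = 0.8577 V, V_4 = 1.156 V
The requested potential is V_4 = 1.156 V.

Final answer: V_4 = 1.156 V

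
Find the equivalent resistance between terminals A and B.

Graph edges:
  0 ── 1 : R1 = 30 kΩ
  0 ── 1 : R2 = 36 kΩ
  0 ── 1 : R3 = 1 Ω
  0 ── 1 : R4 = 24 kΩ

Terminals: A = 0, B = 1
Reduce the network between node 0 (A) and node 1 (B) by series/parallel combination:
  Rp1 = R1 ‖ R2 ‖ R3 ‖ R4 (parallel, all between nodes 0 and 1) = 1/(1/30000 + 1/36000 + 1/1 + 1/24000) = 0.9999 Ω
R_eq = 0.9999 Ω

Final answer: 0.9999 Ω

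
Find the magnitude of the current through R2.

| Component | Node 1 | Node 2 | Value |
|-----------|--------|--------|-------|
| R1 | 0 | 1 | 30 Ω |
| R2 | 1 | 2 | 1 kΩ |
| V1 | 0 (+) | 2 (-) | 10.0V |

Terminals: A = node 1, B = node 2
Nodal analysis, taking node 2 as the 0 V reference.
Source V1 fixes V_0 = 10 V.
KCL at each unknown node (sum of currents leaving = 0; resistances in Ω):
  Node 1: (V_1 - 10)/30 + (V_1 - 0)/1000 = 0
Collecting terms: 0.03433 × V_1 = 0.3333  =>  V_1 = 9.709 V
I_R2 = (V_1 - V_2)/R2 = (9.709 - 0)/1000 = 0.009709 A
|I_R2| = 0.009709 A

Final answer: |I_R2| = 0.009709 A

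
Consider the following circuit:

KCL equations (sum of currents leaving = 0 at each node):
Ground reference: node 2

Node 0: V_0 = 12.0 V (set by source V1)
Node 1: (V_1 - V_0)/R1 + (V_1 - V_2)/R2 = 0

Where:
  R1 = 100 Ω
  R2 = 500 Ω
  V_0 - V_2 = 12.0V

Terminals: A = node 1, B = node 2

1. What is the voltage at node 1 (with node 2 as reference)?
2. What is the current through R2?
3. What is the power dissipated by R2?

Nodal analysis, taking node 2 as the 0 V reference.
Source V1 fixes V_0 = 12 V.
KCL at each unknown node (sum of currents leaving = 0; resistances in Ω):
  Node 1: (V_1 - 12)/100 + (V_1 - 0)/500 = 0
Collecting terms: 0.012 × V_1 = 0.12  =>  V_1 = 10 V
Part 1:
  Read off the nodal solution: V_1 = 10 V
Part 2:
  I_R2 = (V_1 - V_2)/R2 = (10 - 0)/500 = 0.02 A
  Magnitude: I_R2 = 0.02 A
Part 3:
  I_R2 = (V_1 - V_2)/R2 = (10 - 0)/500 = 0.02 A
  P_R2 = I_R2² × R2 = (0.02)² × 500 = 0.2 W

Final answers:
1. V_1 = 10 V
2. I_R2 = 0.02 A
3. P_R2 = 0.2 W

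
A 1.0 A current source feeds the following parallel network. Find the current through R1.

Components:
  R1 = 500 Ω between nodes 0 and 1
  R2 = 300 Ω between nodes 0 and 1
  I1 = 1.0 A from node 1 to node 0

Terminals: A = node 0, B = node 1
All resistors sit directly between nodes 0 and 1, so they are in parallel and share one voltage V; the full source current 1 A splits among them.
1/R_par = 1/500 + 1/300 = 0.005333 S  =>  R_par = 187.5 Ω
V = I × R_par = 1 × 187.5 = 187.5 V
I_R1 = V/R1 = 187.5/500 = 0.375 A

Final answer: 0.375 A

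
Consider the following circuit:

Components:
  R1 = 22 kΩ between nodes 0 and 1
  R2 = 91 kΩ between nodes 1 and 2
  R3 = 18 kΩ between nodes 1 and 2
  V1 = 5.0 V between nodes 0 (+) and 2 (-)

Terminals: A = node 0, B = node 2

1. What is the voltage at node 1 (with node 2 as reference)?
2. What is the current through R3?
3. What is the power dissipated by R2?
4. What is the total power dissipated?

Nodal analysis, taking node 2 as the 0 V reference.
Source V1 fixes V_0 = 5 V.
KCL at each unknown node (sum of currents leaving = 0; resistances in Ω):
  Node 1: (V_1 - 5)/22000 + (V_1 - 0)/91000 + (V_1 - 0)/18000 = 0
Collecting terms: 0.000112 × V_1 = 0.0002273  =>  V_1 = 2.029 V
Part 1:
  Read off the nodal solution: V_1 = 2.029 V
Part 2:
  I_R3 = (V_1 - V_2)/R3 = (2.029 - 0)/18000 = 0.0001127 A
  Magnitude: I_R3 = 0.0001127 A
Part 3:
  I_R2 = (V_1 - V_2)/R2 = (2.029 - 0)/91000 = 0.0000223 A
  P_R2 = I_R2² × R2 = (0.0000223)² × 91000 = 0.00004525 W
Part 4:
  Power in each resistor, P = (ΔV)²/R:
    P_R1 = (5 - 2.029)²/22000 = 0.0004012 W
    P_R2 = (2.029 - 0)²/91000 = 0.00004525 W
    P_R3 = (2.029 - 0)²/18000 = 0.0002288 W
  P_total = P_R1 + P_R2 + P_R3 = 0.0006752 W

Final answers:
1. V_1 = 2.029 V
2. I_R3 = 0.0001127 A
3. P_R2 = 4.525e-05 W
4. P_total = 0.0006752 W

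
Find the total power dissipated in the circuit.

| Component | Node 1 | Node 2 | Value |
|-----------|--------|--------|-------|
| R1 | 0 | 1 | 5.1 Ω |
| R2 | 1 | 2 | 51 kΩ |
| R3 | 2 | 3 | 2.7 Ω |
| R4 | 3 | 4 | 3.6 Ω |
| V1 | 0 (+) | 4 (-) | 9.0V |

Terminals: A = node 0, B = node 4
Nodal analysis, taking node 4 as the 0 V reference.
Source V1 fixes V_0 = 9 V.
KCL at each unknown node (sum of currents leaving = 0; resistances in Ω):
  Node 1: (V_1 - 9)/5.1 + (V_1 - V_2)/51000 = 0
  Node 2: (V_2 - V_1)/51000 + (V_2 - V_3)/2.7 = 0
  Node 3: (V_3 - V_2)/2.7 + (V_3 - 0)/3.6 = 0
Collecting terms (coefficients in siemens):
  0.1961·V_1 - 0.00001961·V_2 = 1.765
  0.3704·V_2 - 0.00001961·V_1 - 0.3704·V_3 = 0
  0.6481·V_3 - 0.3704·V_2 = 0
Solving these 3 simultaneous equations (Gaussian elimination) gives:
  V_1 = 8.999 V, V_2 = 0.001112 V, V_3 = 0.0006352 V
Power in each resistor, P = (ΔV)²/R:
  P_R1 = (9 - 8.999)²/5.1 = 0.0000001588 W
  P_R2 = (8.999 - 0.001112)²/51000 = 0.001588 W
  P_R3 = (0.001112 - 0.0006352)²/2.7 = 0.00000008405 W
  P_R4 = (0.0006352 - 0)²/3.6 = 0.0000001121 W
P_total = P_R1 + P_R2 + P_R3 + P_R4 = 0.001588 W

Final answer: 0.001588 W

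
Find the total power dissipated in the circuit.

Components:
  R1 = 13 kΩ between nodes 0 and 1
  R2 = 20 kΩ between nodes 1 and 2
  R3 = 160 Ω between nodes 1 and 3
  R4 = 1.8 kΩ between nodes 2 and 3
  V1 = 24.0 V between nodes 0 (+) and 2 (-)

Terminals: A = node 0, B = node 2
Nodal analysis, taking node 2 as the 0 V reference.
Source V1 fixes V_0 = 24 V.
KCL at each unknown node (sum of currents leaving = 0; resistances in Ω):
  Node 1: (V_1 - 24)/13000 + (V_1 - 0)/20000 + (V_1 - V_3)/160 = 0
  Node 3: (V_3 - V_1)/160 + (V_3 - 0)/1800 = 0
Collecting terms (coefficients in siemens):
  0.006377·V_1 - 0.00625·V_3 = 0.001846
  0.006806·V_3 - 0.00625·V_1 = 0
Determinant D = (0.006377)(0.006806) - (-0.00625)(-0.00625) = 0.000004336
V_1 = [(0.001846)(0.006806) - (-0.00625)(0)]/D = 2.898 V
V_3 = [(0.006377)(0) - (0.001846)(-0.00625)]/D = 2.661 V
Power in each resistor, P = (ΔV)²/R:
  P_R1 = (24 - 2.898)²/13000 = 0.03425 W
  P_R2 = (2.898 - 0)²/20000 = 0.0004198 W
  P_R3 = (2.898 - 2.661)²/160 = 0.0003497 W
  P_R4 = (0 - 2.661)²/1800 = 0.003934 W
P_total = P_R1 + P_R2 + P_R3 + P_R4 = 0.03896 W

Final answer: 0.03896 W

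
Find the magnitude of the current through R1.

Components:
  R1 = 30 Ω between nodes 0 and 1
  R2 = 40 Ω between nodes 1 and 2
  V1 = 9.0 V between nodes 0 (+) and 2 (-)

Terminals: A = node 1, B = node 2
Nodal analysis, taking node 2 as the 0 V reference.
Source V1 fixes V_0 = 9 V.
KCL at each unknown node (sum of currents leaving = 0; resistances in Ω):
  Node 1: (V_1 - 9)/30 + (V_1 - 0)/40 = 0
Collecting terms: 0.05833 × V_1 = 0.3  =>  V_1 = 5.143 V
I_R1 = (V_0 - V_1)/R1 = (9 - 5.143)/30 = 0.1286 A
|I_R1| = 0.1286 A

Final answer: |I_R1| = 0.1286 A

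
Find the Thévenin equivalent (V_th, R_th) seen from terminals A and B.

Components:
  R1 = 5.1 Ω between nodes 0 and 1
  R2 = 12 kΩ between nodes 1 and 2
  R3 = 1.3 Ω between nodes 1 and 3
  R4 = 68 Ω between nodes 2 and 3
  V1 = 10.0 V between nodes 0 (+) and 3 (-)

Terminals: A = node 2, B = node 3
Step 1 — V_th is the open-circuit voltage V_A - V_B (nothing connected across the terminals).
Nodal analysis, taking node 3 as the 0 V reference.
Source V1 fixes V_0 = 10 V.
KCL at each unknown node (sum of currents leaving = 0; resistances in Ω):
  Node 1: (V_1 - 10)/5.1 + (V_1 - V_2)/12000 + (V_1 - 0)/1.3 = 0
  Node 2: (V_2 - V_1)/12000 + (V_2 - 0)/68 = 0
Collecting terms (coefficients in siemens):
  0.9654·V_1 - 0.00008333·V_2 = 1.961
  0.01479·V_2 - 0.00008333·V_1 = 0
Determinant D = (0.9654)(0.01479) - (-0.00008333)(-0.00008333) = 0.01428
V_1 = [(1.961)(0.01479) - (-0.00008333)(0)]/D = 2.031 V
V_2 = [(0.9654)(0) - (1.961)(-0.00008333)]/D = 0.01144 V
V_th = V_2 - V_3 = 0.01144 - 0 = 0.01144 V
Step 2 — R_th: zero the source — replace V1 by a short circuit (node 3 merges into node 0) — and find the resistance seen between A (node 2) and B (node 0).
Reduce the network between node 2 (A) and node 0 (B) by series/parallel combination:
  Rp1 = R1 ‖ R3 (parallel, both between nodes 0 and 1) = 1/(1/5.1 + 1/1.3) = 1.036 Ω
  Rs1 = R2 + Rp1 (series, joined only at node 1) = 12000 + 1.036 = 12000 Ω
  Rp2 = R4 ‖ Rs1 (parallel, both between nodes 0 and 2) = 1/(1/68 + 1/12000) = 67.62 Ω
R_th = 67.62 Ω

Final answer: V_th = 0.01144 V, R_th = 67.62 Ω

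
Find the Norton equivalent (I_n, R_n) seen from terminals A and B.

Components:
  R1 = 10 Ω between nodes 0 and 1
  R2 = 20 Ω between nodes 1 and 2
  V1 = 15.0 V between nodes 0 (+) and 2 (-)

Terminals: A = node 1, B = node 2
Find the Thévenin equivalent first; then I_n = V_th/R_th and R_n = R_th.
Step 1 — V_th is the open-circuit voltage V_A - V_B (nothing connected across the terminals).
Nodal analysis, taking node 2 as the 0 V reference.
Source V1 fixes V_0 = 15 V.
KCL at each unknown node (sum of currents leaving = 0; resistances in Ω):
  Node 1: (V_1 - 15)/10 + (V_1 - 0)/20 = 0
Collecting terms: 0.15 × V_1 = 1.5  =>  V_1 = 10 V
V_th = V_1 - V_2 = 10 - 0 = 10 V
Step 2 — R_th: zero the source — replace V1 by a short circuit (node 2 merges into node 0) — and find the resistance seen between A (node 1) and B (node 0).
Reduce the network between node 1 (A) and node 0 (B) by series/parallel combination:
  Rp1 = R1 ‖ R2 (parallel, both between nodes 0 and 1) = 1/(1/10 + 1/20) = 6.667 Ω
R_th = 6.667 Ω
I_n = V_th/R_th = 10/6.667 = 1.5 A, and R_n = R_th = 6.667 Ω

Final answer: I_n = 1.5 A, R_n = 6.667 Ω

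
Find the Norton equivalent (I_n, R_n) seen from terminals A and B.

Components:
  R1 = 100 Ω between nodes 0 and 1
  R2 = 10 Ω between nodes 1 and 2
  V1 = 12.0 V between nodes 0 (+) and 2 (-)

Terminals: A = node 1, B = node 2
Find the Thévenin equivalent first; then I_n = V_th/R_th and R_n = R_th.
Step 1 — V_th is the open-circuit voltage V_A - V_B (nothing connected across the terminals).
Nodal analysis, taking node 2 as the 0 V reference.
Source V1 fixes V_0 = 12 V.
KCL at each unknown node (sum of currents leaving = 0; resistances in Ω):
  Node 1: (V_1 - 12)/100 + (V_1 - 0)/10 = 0
Collecting terms: 0.11 × V_1 = 0.12  =>  V_1 = 1.091 V
V_th = V_1 - V_2 = 1.091 - 0 = 1.091 V
Step 2 — R_th: zero the source — replace V1 by a short circuit (node 2 merges into node 0) — and find the resistance seen between A (node 1) and B (node 0).
Reduce the network between node 1 (A) and node 0 (B) by series/parallel combination:
  Rp1 = R1 ‖ R2 (parallel, both between nodes 0 and 1) = 1/(1/100 + 1/10) = 9.091 Ω
R_th = 9.091 Ω
I_n = V_th/R_th = 1.091/9.091 = 0.12 A, and R_n = R_th = 9.091 Ω

Final answer: I_n = 0.12 A, R_n = 9.091 Ω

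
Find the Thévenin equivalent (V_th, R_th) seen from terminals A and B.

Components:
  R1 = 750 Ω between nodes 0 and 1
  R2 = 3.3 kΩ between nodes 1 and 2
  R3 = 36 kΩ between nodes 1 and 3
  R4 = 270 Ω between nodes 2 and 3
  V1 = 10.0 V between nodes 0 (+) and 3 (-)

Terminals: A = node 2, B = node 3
Step 1 — V_th is the open-circuit voltage V_A - V_B (nothing connected across the terminals).
Nodal analysis, taking node 3 as the 0 V reference.
Source V1 fixes V_0 = 10 V.
KCL at each unknown node (sum of currents leaving = 0; resistances in Ω):
  Node 1: (V_1 - 10)/750 + (V_1 - V_2)/3300 + (V_1 - 0)/36000 = 0
  Node 2: (V_2 - V_1)/3300 + (V_2 - 0)/270 = 0
Collecting terms (coefficients in siemens):
  0.001664·V_1 - 0.000303·V_2 = 0.01333
  0.004007·V_2 - 0.000303·V_1 = 0
Determinant D = (0.001664)(0.004007) - (-0.000303)(-0.000303) = 0.000006576
V_1 = [(0.01333)(0.004007) - (-0.000303)(0)]/D = 8.124 V
V_2 = [(0.001664)(0) - (0.01333)(-0.000303)]/D = 0.6144 V
V_th = V_2 - V_3 = 0.6144 - 0 = 0.6144 V
Step 2 — R_th: zero the source — replace V1 by a short circuit (node 3 merges into node 0) — and find the resistance seen between A (node 2) and B (node 0).
Reduce the network between node 2 (A) and node 0 (B) by series/parallel combination:
  Rp1 = R1 ‖ R3 (parallel, both between nodes 0 and 1) = 1/(1/750 + 1/36000) = 734.7 Ω
  Rs1 = R2 + Rp1 (series, joined only at node 1) = 3300 + 734.7 = 4035 Ω
  Rp2 = R4 ‖ Rs1 (parallel, both between nodes 0 and 2) = 1/(1/270 + 1/4035) = 253.1 Ω
R_th = 253.1 Ω

Final answer: V_th = 0.6144 V, R_th = 253.1 Ω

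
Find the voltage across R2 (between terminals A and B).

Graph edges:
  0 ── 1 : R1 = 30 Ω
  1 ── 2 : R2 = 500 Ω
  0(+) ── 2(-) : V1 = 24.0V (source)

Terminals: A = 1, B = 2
R1 and R2 are in series across V1 (node 0 → node 1 → node 2), and the output A–B is taken across R2, so this is a voltage divider.
Series current: I = V1/(R1 + R2) = 24/(30 + 500) = 24/530 = 0.04528 A
V_R2 = I × R2 = V1 × R2/(R1 + R2) = 24 × 500/530 = 22.64 V

Final answer: 22.64 V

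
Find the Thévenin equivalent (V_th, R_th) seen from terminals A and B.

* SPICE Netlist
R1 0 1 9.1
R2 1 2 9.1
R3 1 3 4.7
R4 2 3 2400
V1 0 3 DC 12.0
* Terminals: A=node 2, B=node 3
Step 1 — V_th is the open-circuit voltage V_A - V_B (nothing connected across the terminals).
Nodal analysis, taking node 3 as the 0 V reference.
Source V1 fixes V_0 = 12 V.
KCL at each unknown node (sum of currents leaving = 0; resistances in Ω):
  Node 1: (V_1 - 12)/9.1 + (V_1 - V_2)/9.1 + (V_1 - 0)/4.7 = 0
  Node 2: (V_2 - V_1)/9.1 + (V_2 - 0)/2400 = 0
Collecting terms (coefficients in siemens):
  0.4325·V_1 - 0.1099·V_2 = 1.319
  0.1103·V_2 - 0.1099·V_1 = 0
Determinant D = (0.4325)(0.1103) - (-0.1099)(-0.1099) = 0.03564
V_1 = [(1.319)(0.1103) - (-0.1099)(0)]/D = 4.082 V
V_2 = [(0.4325)(0) - (1.319)(-0.1099)]/D = 4.066 V
V_th = V_2 - V_3 = 4.066 - 0 = 4.066 V
Step 2 — R_th: zero the source — replace V1 by a short circuit (node 3 merges into node 0) — and find the resistance seen between A (node 2) and B (node 0).
Reduce the network between node 2 (A) and node 0 (B) by series/parallel combination:
  Rp1 = R1 ‖ R3 (parallel, both between nodes 0 and 1) = 1/(1/9.1 + 1/4.7) = 3.099 Ω
  Rs1 = R2 + Rp1 (series, joined only at node 1) = 9.1 + 3.099 = 12.2 Ω
  Rp2 = R4 ‖ Rs1 (parallel, both between nodes 0 and 2) = 1/(1/2400 + 1/12.2) = 12.14 Ω
R_th = 12.14 Ω

Final answer: V_th = 4.066 V, R_th = 12.14 Ω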